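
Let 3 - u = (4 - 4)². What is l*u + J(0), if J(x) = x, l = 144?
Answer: 432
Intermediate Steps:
u = 3 (u = 3 - (4 - 4)² = 3 - 1*0² = 3 - 1*0 = 3 + 0 = 3)
l*u + J(0) = 144*3 + 0 = 432 + 0 = 432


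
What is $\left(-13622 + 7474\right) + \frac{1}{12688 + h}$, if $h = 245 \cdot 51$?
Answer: $- \frac{154825083}{25183} \approx -6148.0$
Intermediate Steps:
$h = 12495$
$\left(-13622 + 7474\right) + \frac{1}{12688 + h} = \left(-13622 + 7474\right) + \frac{1}{12688 + 12495} = -6148 + \frac{1}{25183} = - \frac{154825083}{25183}$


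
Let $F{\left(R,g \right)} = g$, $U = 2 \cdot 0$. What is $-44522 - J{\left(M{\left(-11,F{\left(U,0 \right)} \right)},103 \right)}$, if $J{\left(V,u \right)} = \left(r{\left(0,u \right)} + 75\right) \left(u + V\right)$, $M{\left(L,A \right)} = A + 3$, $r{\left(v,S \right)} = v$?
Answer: $-52472$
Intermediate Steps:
$U = 0$
$M{\left(L,A \right)} = 3 + A$
$J{\left(V,u \right)} = 75 V + 75 u$ ($J{\left(V,u \right)} = \left(0 + 75\right) \left(u + V\right) = 75 \left(V + u\right) = 75 V + 75 u$)
$-44522 - J{\left(M{\left(-11,F{\left(U,0 \right)} \right)},103 \right)} = -44522 - \left(75 \left(3 + 0\right) + 75 \cdot 103\right) = -44522 - \left(75 \cdot 3 + 7725\right) = -44522 - \left(225 + 7725\right) = -44522 - 7950 = -52472$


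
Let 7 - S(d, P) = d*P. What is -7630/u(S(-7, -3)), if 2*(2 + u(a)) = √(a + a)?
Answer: 15260/11 + 7630*I*√7/11 ≈ 1387.3 + 1835.2*I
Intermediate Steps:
S(d, P) = 7 - P*d (S(d, P) = 7 - d*P = 7 - P*d)
u(a) = -2 + √2*√a/2 (u(a) = -2 + √(a + a)/2 = -2 + √(2*a)/2 = -2 + (√2*√a)/2 = -2 + √2*√a/2)
-7630/u(S(-7, -3)) = -7630/(-2 + √2*√(7 - 1*(-3)*(-7))/2) = -7630/(-2 + √2*√(7 - 21)/2) = -7630/(-2 + √2*√(-14)/2) = -7630/(-2 + √2*(I*√14)/2) = -7630/(-2 + I*√7)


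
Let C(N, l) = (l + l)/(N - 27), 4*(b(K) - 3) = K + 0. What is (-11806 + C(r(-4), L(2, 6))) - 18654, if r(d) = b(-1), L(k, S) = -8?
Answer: -2954556/97 ≈ -30459.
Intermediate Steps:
b(K) = 3 + K/4 (b(K) = 3 + (K + 0)/4 = 3 + K/4)
r(d) = 11/4 (r(d) = 3 + (1/4)*(-1) = 3 - 1/4 = 11/4)
C(N, l) = 2*l/(-27 + N) (C(N, l) = (2*l)/(-27 + N) = 2*l/(-27 + N))
(-11806 + C(r(-4), L(2, 6))) - 18654 = (-11806 + 2*(-8)/(-27 + 11/4)) - 18654 = (-11806 + 2*(-8)/(-97/4)) - 18654 = (-11806 + 2*(-8)*(-4/97)) - 18654 = (-11806 + 64/97) - 18654 = -1145118/97 - 18654 = -2954556/97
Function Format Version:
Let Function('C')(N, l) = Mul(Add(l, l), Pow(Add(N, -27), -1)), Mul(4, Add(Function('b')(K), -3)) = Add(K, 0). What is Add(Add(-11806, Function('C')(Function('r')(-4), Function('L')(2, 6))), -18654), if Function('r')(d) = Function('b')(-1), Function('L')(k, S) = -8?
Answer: Rational(-2954556, 97) ≈ -30459.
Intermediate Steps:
Function('b')(K) = Add(3, Mul(Rational(1, 4), K)) (Function('b')(K) = Add(3, Mul(Rational(1, 4), Add(K, 0))) = Add(3, Mul(Rational(1, 4), K)))
Function('r')(d) = Rational(11, 4) (Function('r')(d) = Add(3, Mul(Rational(1, 4), -1)) = Add(3, Rational(-1, 4)) = Rational(11, 4))
Function('C')(N, l) = Mul(2, l, Pow(Add(-27, N), -1)) (Function('C')(N, l) = Mul(Mul(2, l), Pow(Add(-27, N), -1)) = Mul(2, l, Pow(Add(-27, N), -1)))
Add(Add(-11806, Function('C')(Function('r')(-4), Function('L')(2, 6))), -18654) = Add(Add(-11806, Mul(2, -8, Pow(Add(-27, Rational(11, 4)), -1))), -18654) = Add(Add(-11806, Mul(2, -8, Pow(Rational(-97, 4), -1))), -18654) = Add(Add(-11806, Mul(2, -8, Rational(-4, 97))), -18654) = Add(Add(-11806, Rational(64, 97)), -18654) = Add(Rational(-1145118, 97), -18654) = Rational(-2954556, 97)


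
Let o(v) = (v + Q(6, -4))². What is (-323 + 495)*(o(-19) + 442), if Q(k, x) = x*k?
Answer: 394052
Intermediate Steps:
Q(k, x) = k*x
o(v) = (-24 + v)² (o(v) = (v + 6*(-4))² = (v - 24)² = (-24 + v)²)
(-323 + 495)*(o(-19) + 442) = (-323 + 495)*((-24 - 19)² + 442) = 172*((-43)² + 442) = 172*(1849 + 442) = 172*2291 = 394052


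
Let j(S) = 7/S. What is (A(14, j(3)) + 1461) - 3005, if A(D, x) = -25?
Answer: -1569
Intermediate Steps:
(A(14, j(3)) + 1461) - 3005 = (-25 + 1461) - 3005 = 1436 - 3005 = -1569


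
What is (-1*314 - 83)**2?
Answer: 157609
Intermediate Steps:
(-1*314 - 83)**2 = (-314 - 83)**2 = (-397)**2 = 157609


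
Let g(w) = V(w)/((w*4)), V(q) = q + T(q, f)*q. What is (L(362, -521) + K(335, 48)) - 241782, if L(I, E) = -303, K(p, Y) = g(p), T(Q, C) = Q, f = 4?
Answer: -242001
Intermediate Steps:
V(q) = q + q² (V(q) = q + q*q = q + q²)
g(w) = ¼ + w/4 (g(w) = (w*(1 + w))/((w*4)) = (w*(1 + w))/((4*w)) = (w*(1 + w))*(1/(4*w)) = ¼ + w/4)
K(p, Y) = ¼ + p/4
(L(362, -521) + K(335, 48)) - 241782 = (-303 + (¼ + (¼)*335)) - 241782 = (-303 + (¼ + 335/4)) - 241782 = (-303 + 84) - 241782 = -219 - 241782 = -242001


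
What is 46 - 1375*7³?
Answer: -471579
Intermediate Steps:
46 - 1375*7³ = 46 - 1375*343 = 46 - 471625 = -471579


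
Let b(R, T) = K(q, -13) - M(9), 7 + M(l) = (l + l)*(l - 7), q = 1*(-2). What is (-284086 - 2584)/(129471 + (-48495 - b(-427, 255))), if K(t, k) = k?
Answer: -143335/40509 ≈ -3.5383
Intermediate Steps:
q = -2
M(l) = -7 + 2*l*(-7 + l) (M(l) = -7 + (l + l)*(l - 7) = -7 + (2*l)*(-7 + l) = -7 + 2*l*(-7 + l))
b(R, T) = -42 (b(R, T) = -13 - (-7 - 14*9 + 2*9²) = -13 - (-7 - 126 + 2*81) = -13 - (-7 - 126 + 162) = -13 - 1*29 = -13 - 29 = -42)
(-284086 - 2584)/(129471 + (-48495 - b(-427, 255))) = (-284086 - 2584)/(129471 + (-48495 - 1*(-42))) = -286670/(129471 + (-48495 + 42)) = -286670/(129471 - 48453) = -286670/81018 = -286670*1/81018 = -143335/40509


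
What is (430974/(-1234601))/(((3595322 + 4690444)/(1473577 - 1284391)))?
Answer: -13589041194/1704935831561 ≈ -0.0079704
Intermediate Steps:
(430974/(-1234601))/(((3595322 + 4690444)/(1473577 - 1284391))) = (430974*(-1/1234601))/((8285766/189186)) = -430974/(1234601*(8285766*(1/189186))) = -430974/(1234601*1380961/31531) = -430974/1234601*31531/1380961 = -13589041194/1704935831561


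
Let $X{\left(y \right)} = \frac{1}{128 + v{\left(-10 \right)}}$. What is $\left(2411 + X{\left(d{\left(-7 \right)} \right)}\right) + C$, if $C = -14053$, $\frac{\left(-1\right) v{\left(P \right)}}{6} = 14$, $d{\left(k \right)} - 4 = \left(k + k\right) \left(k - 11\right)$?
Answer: $- \frac{512247}{44} \approx -11642.0$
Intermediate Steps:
$d{\left(k \right)} = 4 + 2 k \left(-11 + k\right)$ ($d{\left(k \right)} = 4 + \left(k + k\right) \left(k - 11\right) = 4 + 2 k \left(-11 + k\right)$)
$v{\left(P \right)} = -84$ ($v{\left(P \right)} = \left(-6\right) 14 = -84$)
$X{\left(y \right)} = \frac{1}{44}$ ($X{\left(y \right)} = \frac{1}{128 - 84} = \frac{1}{44}$)
$\left(2411 + X{\left(d{\left(-7 \right)} \right)}\right) + C = \left(2411 + \frac{1}{44}\right) - 14053 = \frac{106085}{44} - 14053 = - \frac{512247}{44}$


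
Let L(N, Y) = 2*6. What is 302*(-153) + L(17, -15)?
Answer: -46194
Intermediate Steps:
L(N, Y) = 12
302*(-153) + L(17, -15) = 302*(-153) + 12 = -46206 + 12 = -46194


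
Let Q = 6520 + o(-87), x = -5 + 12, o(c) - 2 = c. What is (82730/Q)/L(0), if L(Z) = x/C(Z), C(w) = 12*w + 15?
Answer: 82730/3003 ≈ 27.549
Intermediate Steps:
o(c) = 2 + c
C(w) = 15 + 12*w
x = 7
Q = 6435 (Q = 6520 + (2 - 87) = 6520 - 85 = 6435)
L(Z) = 7/(15 + 12*Z)
(82730/Q)/L(0) = (82730/6435)/((7/(3*(5 + 4*0)))) = (82730*(1/6435))/((7/(3*(5 + 0)))) = 16546/(1287*(((7/3)/5))) = 16546/(1287*(((7/3)*(⅕)))) = 16546/(1287*(7/15)) = (16546/1287)*(15/7) = 82730/3003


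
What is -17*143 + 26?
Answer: -2405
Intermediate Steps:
-17*143 + 26 = -2431 + 26 = -2405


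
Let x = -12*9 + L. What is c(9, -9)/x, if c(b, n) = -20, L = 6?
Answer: 10/51 ≈ 0.19608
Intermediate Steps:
x = -102 (x = -12*9 + 6 = -108 + 6 = -102)
c(9, -9)/x = -20/(-102) = -20*(-1/102) = 10/51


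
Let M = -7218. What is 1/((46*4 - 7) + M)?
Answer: -1/7041 ≈ -0.00014203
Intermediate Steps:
1/((46*4 - 7) + M) = 1/((46*4 - 7) - 7218) = 1/((184 - 7) - 7218) = 1/(177 - 7218) = 1/(-7041) = -1/7041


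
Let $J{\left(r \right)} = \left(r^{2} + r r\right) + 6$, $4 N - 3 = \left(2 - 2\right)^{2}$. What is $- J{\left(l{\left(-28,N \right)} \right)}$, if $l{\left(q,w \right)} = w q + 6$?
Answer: $-456$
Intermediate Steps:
$N = \frac{3}{4}$ ($N = \frac{3}{4} + \frac{\left(2 - 2\right)^{2}}{4} = \frac{3}{4} + \frac{0^{2}}{4} = \frac{3}{4} + \frac{1}{4} \cdot 0 = \frac{3}{4} + 0 = \frac{3}{4} \approx 0.75$)
$l{\left(q,w \right)} = 6 + q w$ ($l{\left(q,w \right)} = q w + 6 = 6 + q w$)
$J{\left(r \right)} = 6 + 2 r^{2}$ ($J{\left(r \right)} = \left(r^{2} + r^{2}\right) + 6 = 2 r^{2} + 6 = 6 + 2 r^{2}$)
$- J{\left(l{\left(-28,N \right)} \right)} = - (6 + 2 \left(6 - 21\right)^{2}) = - (6 + 2 \left(-15\right)^{2}) = - (6 + 2 \cdot 225) = - (6 + 450) = \left(-1\right) 456 = -456$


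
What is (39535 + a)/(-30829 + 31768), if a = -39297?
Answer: 238/939 ≈ 0.25346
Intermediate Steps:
(39535 + a)/(-30829 + 31768) = (39535 - 39297)/(-30829 + 31768) = 238/939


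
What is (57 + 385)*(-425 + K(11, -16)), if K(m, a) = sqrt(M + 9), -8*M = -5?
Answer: -187850 + 221*sqrt(154)/2 ≈ -1.8648e+5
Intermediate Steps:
M = 5/8 (M = -1/8*(-5) = 5/8 ≈ 0.62500)
K(m, a) = sqrt(154)/4 (K(m, a) = sqrt(5/8 + 9) = sqrt(77/8) = sqrt(154)/4)
(57 + 385)*(-425 + K(11, -16)) = (57 + 385)*(-425 + sqrt(154)/4) = 442*(-425 + sqrt(154)/4) = -187850 + 221*sqrt(154)/2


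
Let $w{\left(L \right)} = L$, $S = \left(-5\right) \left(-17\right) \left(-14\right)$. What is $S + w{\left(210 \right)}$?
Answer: $-980$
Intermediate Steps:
$S = -1190$ ($S = 85 \left(-14\right) = -1190$)
$S + w{\left(210 \right)} = -1190 + 210 = -980$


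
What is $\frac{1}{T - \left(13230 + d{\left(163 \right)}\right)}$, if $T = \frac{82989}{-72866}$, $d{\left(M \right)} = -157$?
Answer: $- \frac{72866}{952660207} \approx -7.6487 \cdot 10^{-5}$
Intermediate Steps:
$T = - \frac{82989}{72866}$ ($T = 82989 \left(- \frac{1}{72866}\right) = - \frac{82989}{72866} \approx -1.1389$)
$\frac{1}{T - \left(13230 + d{\left(163 \right)}\right)} = \frac{1}{- \frac{82989}{72866} + \left(945 \left(-14\right) - -157\right)} = \frac{1}{- \frac{82989}{72866} + \left(-13230 + 157\right)} = \frac{1}{- \frac{82989}{72866} - 13073} = \frac{1}{- \frac{952660207}{72866}} = - \frac{72866}{952660207}$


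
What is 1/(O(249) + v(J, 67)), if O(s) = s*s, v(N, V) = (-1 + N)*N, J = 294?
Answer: 1/148143 ≈ 6.7502e-6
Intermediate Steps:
v(N, V) = N*(-1 + N)
O(s) = s**2
1/(O(249) + v(J, 67)) = 1/(249**2 + 294*(-1 + 294)) = 1/(62001 + 294*293) = 1/(62001 + 86142) = 1/148143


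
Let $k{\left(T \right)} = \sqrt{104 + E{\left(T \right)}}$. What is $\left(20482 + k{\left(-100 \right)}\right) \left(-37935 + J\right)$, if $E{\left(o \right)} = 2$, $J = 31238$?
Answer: $-137167954 - 6697 \sqrt{106} \approx -1.3724 \cdot 10^{8}$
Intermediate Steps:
$k{\left(T \right)} = \sqrt{106}$ ($k{\left(T \right)} = \sqrt{104 + 2} = \sqrt{106}$)
$\left(20482 + k{\left(-100 \right)}\right) \left(-37935 + J\right) = \left(20482 + \sqrt{106}\right) \left(-37935 + 31238\right) = \left(20482 + \sqrt{106}\right) \left(-6697\right) = -137167954 - 6697 \sqrt{106}$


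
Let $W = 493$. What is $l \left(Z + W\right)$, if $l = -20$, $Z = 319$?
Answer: $-16240$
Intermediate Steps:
$l \left(Z + W\right) = - 20 \left(319 + 493\right) = \left(-20\right) 812 = -16240$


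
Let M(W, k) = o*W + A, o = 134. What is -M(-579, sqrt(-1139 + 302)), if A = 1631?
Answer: 75955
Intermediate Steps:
M(W, k) = 1631 + 134*W (M(W, k) = 134*W + 1631 = 1631 + 134*W)
-M(-579, sqrt(-1139 + 302)) = -(1631 + 134*(-579)) = -(1631 - 77586) = -1*(-75955) = 75955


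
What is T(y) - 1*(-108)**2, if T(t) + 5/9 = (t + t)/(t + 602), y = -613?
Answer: -1143757/99 ≈ -11553.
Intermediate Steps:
T(t) = -5/9 + 2*t/(602 + t) (T(t) = -5/9 + (t + t)/(t + 602) = -5/9 + (2*t)/(602 + t) = -5/9 + 2*t/(602 + t))
T(y) - 1*(-108)**2 = (-3010 + 13*(-613))/(9*(602 - 613)) - 1*(-108)**2 = (1/9)*(-3010 - 7969)/(-11) - 1*11664 = (1/9)*(-1/11)*(-10979) - 11664 = 10979/99 - 11664 = -1143757/99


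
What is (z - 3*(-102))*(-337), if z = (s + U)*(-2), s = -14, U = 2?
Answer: -111210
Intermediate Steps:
z = 24 (z = (-14 + 2)*(-2) = -12*(-2) = 24)
(z - 3*(-102))*(-337) = (24 - 3*(-102))*(-337) = (24 - 1*(-306))*(-337) = (24 + 306)*(-337) = 330*(-337) = -111210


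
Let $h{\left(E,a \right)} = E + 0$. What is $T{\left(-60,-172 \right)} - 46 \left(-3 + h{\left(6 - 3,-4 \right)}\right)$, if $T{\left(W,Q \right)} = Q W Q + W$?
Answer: $-1775100$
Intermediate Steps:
$T{\left(W,Q \right)} = W + W Q^{2}$ ($T{\left(W,Q \right)} = W Q^{2} + W = W + W Q^{2}$)
$h{\left(E,a \right)} = E$
$T{\left(-60,-172 \right)} - 46 \left(-3 + h{\left(6 - 3,-4 \right)}\right) = - 60 \left(1 + \left(-172\right)^{2}\right) - 46 \left(-3 + \left(6 - 3\right)\right) = - 60 \left(1 + 29584\right) - 46 \left(-3 + 3\right) = \left(-60\right) 29585 - 0 = -1775100 + 0 = -1775100$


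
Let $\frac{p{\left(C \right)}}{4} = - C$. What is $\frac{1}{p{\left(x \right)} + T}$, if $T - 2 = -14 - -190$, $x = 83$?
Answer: $- \frac{1}{154} \approx -0.0064935$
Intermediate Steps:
$p{\left(C \right)} = - 4 C$ ($p{\left(C \right)} = 4 \left(- C\right) = - 4 C$)
$T = 178$ ($T = 2 - -176 = 2 + \left(-14 + 190\right) = 2 + 176 = 178$)
$\frac{1}{p{\left(x \right)} + T} = \frac{1}{\left(-4\right) 83 + 178} = \frac{1}{-332 + 178} = \frac{1}{-154} = - \frac{1}{154}$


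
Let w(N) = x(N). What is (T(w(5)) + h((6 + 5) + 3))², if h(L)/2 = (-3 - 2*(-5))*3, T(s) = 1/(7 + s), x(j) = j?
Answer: 255025/144 ≈ 1771.0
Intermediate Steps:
w(N) = N
h(L) = 42 (h(L) = 2*((-3 - 2*(-5))*3) = 2*((-3 + 10)*3) = 2*(7*3) = 2*21 = 42)
(T(w(5)) + h((6 + 5) + 3))² = (1/(7 + 5) + 42)² = (1/12 + 42)² = (505/12)² = 255025/144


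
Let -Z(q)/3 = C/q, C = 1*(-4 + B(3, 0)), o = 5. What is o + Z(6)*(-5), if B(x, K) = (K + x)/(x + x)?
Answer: -15/4 ≈ -3.7500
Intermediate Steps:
B(x, K) = (K + x)/(2*x) (B(x, K) = (K + x)/((2*x)) = (K + x)*(1/(2*x)) = (K + x)/(2*x))
C = -7/2 (C = 1*(-4 + (½)*(0 + 3)/3) = 1*(-4 + (½)*(⅓)*3) = 1*(-4 + ½) = 1*(-7/2) = -7/2 ≈ -3.5000)
Z(q) = 21/(2*q) (Z(q) = -(-21)/(2*q) = 21/(2*q))
o + Z(6)*(-5) = 5 + ((21/2)/6)*(-5) = 5 + ((21/2)*(⅙))*(-5) = 5 + (7/4)*(-5) = 5 - 35/4 = -15/4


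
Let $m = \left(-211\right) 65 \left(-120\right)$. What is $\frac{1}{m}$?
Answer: $\frac{1}{1645800} \approx 6.0761 \cdot 10^{-7}$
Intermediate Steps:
$m = 1645800$ ($m = \left(-13715\right) \left(-120\right) = 1645800$)
$\frac{1}{m} = \frac{1}{1645800}$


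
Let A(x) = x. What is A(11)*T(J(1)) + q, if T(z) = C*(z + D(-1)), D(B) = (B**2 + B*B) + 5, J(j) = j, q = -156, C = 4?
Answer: 196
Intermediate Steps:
D(B) = 5 + 2*B**2 (D(B) = (B**2 + B**2) + 5 = 2*B**2 + 5 = 5 + 2*B**2)
T(z) = 28 + 4*z (T(z) = 4*(z + (5 + 2*(-1)**2)) = 4*(z + (5 + 2*1)) = 4*(z + (5 + 2)) = 4*(z + 7) = 4*(7 + z) = 28 + 4*z)
A(11)*T(J(1)) + q = 11*(28 + 4*1) - 156 = 11*(28 + 4) - 156 = 11*32 - 156 = 352 - 156 = 196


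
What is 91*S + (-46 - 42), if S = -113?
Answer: -10371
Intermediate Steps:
91*S + (-46 - 42) = 91*(-113) + (-46 - 42) = -10283 - 88 = -10371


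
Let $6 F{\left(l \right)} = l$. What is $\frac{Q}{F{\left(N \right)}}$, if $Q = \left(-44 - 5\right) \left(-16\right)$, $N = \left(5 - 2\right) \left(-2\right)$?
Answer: $-784$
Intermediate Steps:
$N = -6$ ($N = 3 \left(-2\right) = -6$)
$F{\left(l \right)} = \frac{l}{6}$
$Q = 784$ ($Q = \left(-49\right) \left(-16\right) = 784$)
$\frac{Q}{F{\left(N \right)}} = \frac{784}{\frac{1}{6} \left(-6\right)} = \frac{784}{-1} = 784 \left(-1\right) = -784$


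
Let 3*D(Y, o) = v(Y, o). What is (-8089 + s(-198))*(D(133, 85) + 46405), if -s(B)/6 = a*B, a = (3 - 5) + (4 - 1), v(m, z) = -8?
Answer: -960667507/3 ≈ -3.2022e+8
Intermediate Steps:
a = 1 (a = -2 + 3 = 1)
D(Y, o) = -8/3 (D(Y, o) = (1/3)*(-8) = -8/3)
s(B) = -6*B
(-8089 + s(-198))*(D(133, 85) + 46405) = (-8089 - 6*(-198))*(-8/3 + 46405) = (-8089 + 1188)*(139207/3) = -6901*139207/3 = -960667507/3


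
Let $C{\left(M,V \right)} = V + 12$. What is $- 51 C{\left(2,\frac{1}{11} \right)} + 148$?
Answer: $- \frac{5155}{11} \approx -468.64$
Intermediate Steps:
$C{\left(M,V \right)} = 12 + V$
$- 51 C{\left(2,\frac{1}{11} \right)} + 148 = - 51 \left(12 + \frac{1}{11}\right) + 148 = \left(-51\right) \frac{133}{11} + 148 = - \frac{6783}{11} + 148 = - \frac{5155}{11}$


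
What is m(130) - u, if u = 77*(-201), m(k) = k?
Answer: 15607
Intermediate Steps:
u = -15477
m(130) - u = 130 - 1*(-15477) = 130 + 15477 = 15607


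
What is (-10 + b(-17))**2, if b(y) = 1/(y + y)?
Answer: 116281/1156 ≈ 100.59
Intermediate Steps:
b(y) = 1/(2*y)
(-10 + b(-17))**2 = (-10 + (1/2)/(-17))**2 = (-10 + (1/2)*(-1/17))**2 = (-10 - 1/34)**2 = (-341/34)**2 = 116281/1156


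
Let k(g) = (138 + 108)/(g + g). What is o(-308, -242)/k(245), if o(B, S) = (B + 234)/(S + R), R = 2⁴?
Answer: 9065/13899 ≈ 0.65221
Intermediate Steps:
R = 16
o(B, S) = (234 + B)/(16 + S) (o(B, S) = (B + 234)/(S + 16) = (234 + B)/(16 + S))
k(g) = 123/g (k(g) = 246/((2*g)) = 246*(1/(2*g)) = 123/g)
o(-308, -242)/k(245) = ((234 - 308)/(16 - 242))/((123/245)) = (-74/(-226))/((123*(1/245))) = (-1/226*(-74))/(123/245) = (37/113)*(245/123) = 9065/13899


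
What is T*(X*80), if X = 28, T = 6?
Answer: 13440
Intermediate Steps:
T*(X*80) = 6*(28*80) = 6*2240 = 13440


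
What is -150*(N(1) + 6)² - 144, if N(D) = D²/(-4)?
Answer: -40827/8 ≈ -5103.4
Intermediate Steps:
N(D) = -D²/4 (N(D) = D²*(-¼) = -D²/4)
-150*(N(1) + 6)² - 144 = -150*(-¼*1² + 6)² - 144 = -150*(-¼*1 + 6)² - 144 = -150*(-¼ + 6)² - 144 = -150*(23/4)² - 144 = -150*529/16 - 144 = -39675/8 - 144 = -40827/8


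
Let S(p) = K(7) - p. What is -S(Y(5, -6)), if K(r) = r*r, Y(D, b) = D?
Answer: -44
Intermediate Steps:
K(r) = r²
S(p) = 49 - p (S(p) = 7² - p = 49 - p)
-S(Y(5, -6)) = -(49 - 1*5) = -(49 - 5) = -1*44 = -44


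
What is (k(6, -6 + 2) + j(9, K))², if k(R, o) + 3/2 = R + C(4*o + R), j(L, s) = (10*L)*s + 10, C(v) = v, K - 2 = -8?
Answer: 1147041/4 ≈ 2.8676e+5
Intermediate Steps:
K = -6 (K = 2 - 8 = -6)
j(L, s) = 10 + 10*L*s (j(L, s) = 10*L*s + 10 = 10 + 10*L*s)
k(R, o) = -3/2 + 2*R + 4*o (k(R, o) = -3/2 + (R + (4*o + R)) = -3/2 + (R + (R + 4*o)) = -3/2 + (2*R + 4*o) = -3/2 + 2*R + 4*o)
(k(6, -6 + 2) + j(9, K))² = ((-3/2 + 2*6 + 4*(-6 + 2)) + (10 + 10*9*(-6)))² = ((-3/2 + 12 + 4*(-4)) + (10 - 540))² = ((-3/2 + 12 - 16) - 530)² = (-11/2 - 530)² = (-1071/2)² = 1147041/4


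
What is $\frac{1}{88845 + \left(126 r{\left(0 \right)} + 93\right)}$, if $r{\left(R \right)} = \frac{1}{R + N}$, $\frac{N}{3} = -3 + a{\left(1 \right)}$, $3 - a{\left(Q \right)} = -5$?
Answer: $\frac{5}{444732} \approx 1.1243 \cdot 10^{-5}$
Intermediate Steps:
$a{\left(Q \right)} = 8$ ($a{\left(Q \right)} = 3 - -5 = 3 + 5 = 8$)
$N = 15$ ($N = 3 \left(-3 + 8\right) = 3 \cdot 5 = 15$)
$r{\left(R \right)} = \frac{1}{15 + R}$ ($r{\left(R \right)} = \frac{1}{R + 15} = \frac{1}{15 + R}$)
$\frac{1}{88845 + \left(126 r{\left(0 \right)} + 93\right)} = \frac{1}{88845 + \left(\frac{126}{15 + 0} + 93\right)} = \frac{1}{88845 + \left(\frac{126}{15} + 93\right)} = \frac{1}{88845 + \left(126 \cdot \frac{1}{15} + 93\right)} = \frac{1}{88845 + \left(\frac{42}{5} + 93\right)} = \frac{1}{88845 + \frac{507}{5}} = \frac{1}{\frac{444732}{5}} = \frac{5}{444732}$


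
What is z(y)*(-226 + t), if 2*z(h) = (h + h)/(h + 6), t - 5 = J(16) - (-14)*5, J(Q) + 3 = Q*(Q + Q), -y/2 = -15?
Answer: 895/3 ≈ 298.33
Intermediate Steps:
y = 30 (y = -2*(-15) = 30)
J(Q) = -3 + 2*Q**2 (J(Q) = -3 + Q*(Q + Q) = -3 + Q*(2*Q) = -3 + 2*Q**2)
t = 584 (t = 5 + ((-3 + 2*16**2) - (-14)*5) = 5 + ((-3 + 2*256) - 1*(-70)) = 5 + ((-3 + 512) + 70) = 5 + (509 + 70) = 5 + 579 = 584)
z(h) = h/(6 + h) (z(h) = ((h + h)/(h + 6))/2 = ((2*h)/(6 + h))/2 = (2*h/(6 + h))/2 = h/(6 + h))
z(y)*(-226 + t) = (30/(6 + 30))*(-226 + 584) = (30/36)*358 = (30*(1/36))*358 = (5/6)*358 = 895/3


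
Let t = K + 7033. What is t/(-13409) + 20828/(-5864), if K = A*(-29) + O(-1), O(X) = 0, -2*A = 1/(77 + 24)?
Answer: -4046628199/992708497 ≈ -4.0763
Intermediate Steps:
A = -1/202 (A = -1/(2*(77 + 24)) = -1/2/101 = -1/2*1/101 = -1/202 ≈ -0.0049505)
K = 29/202 (K = -1/202*(-29) + 0 = 29/202 + 0 = 29/202 ≈ 0.14356)
t = 1420695/202 (t = 29/202 + 7033 = 1420695/202 ≈ 7033.1)
t/(-13409) + 20828/(-5864) = (1420695/202)/(-13409) + 20828/(-5864) = (1420695/202)*(-1/13409) + 20828*(-1/5864) = -1420695/2708618 - 5207/1466 = -4046628199/992708497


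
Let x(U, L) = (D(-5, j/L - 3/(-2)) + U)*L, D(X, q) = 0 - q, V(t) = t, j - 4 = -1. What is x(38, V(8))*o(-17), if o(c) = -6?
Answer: -1734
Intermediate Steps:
j = 3 (j = 4 - 1 = 3)
D(X, q) = -q
x(U, L) = L*(-3/2 + U - 3/L) (x(U, L) = (-(3/L - 3/(-2)) + U)*L = (-(3/L - 3*(-½)) + U)*L = (-(3/L + 3/2) + U)*L = (-(3/2 + 3/L) + U)*L = ((-3/2 - 3/L) + U)*L = (-3/2 + U - 3/L)*L = L*(-3/2 + U - 3/L))
x(38, V(8))*o(-17) = (-3 - 3/2*8 + 8*38)*(-6) = (-3 - 12 + 304)*(-6) = 289*(-6) = -1734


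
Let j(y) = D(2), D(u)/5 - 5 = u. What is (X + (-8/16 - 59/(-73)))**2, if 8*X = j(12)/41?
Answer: 98704225/573315136 ≈ 0.17216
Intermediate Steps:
D(u) = 25 + 5*u
j(y) = 35 (j(y) = 25 + 5*2 = 25 + 10 = 35)
X = 35/328 (X = (35/41)/8 = (35*(1/41))/8 = (1/8)*(35/41) = 35/328 ≈ 0.10671)
(X + (-8/16 - 59/(-73)))**2 = (35/328 + (-8/16 - 59/(-73)))**2 = (35/328 + (-8*1/16 - 59*(-1/73)))**2 = (35/328 + (-1/2 + 59/73))**2 = (35/328 + 45/146)**2 = (9935/23944)**2 = 98704225/573315136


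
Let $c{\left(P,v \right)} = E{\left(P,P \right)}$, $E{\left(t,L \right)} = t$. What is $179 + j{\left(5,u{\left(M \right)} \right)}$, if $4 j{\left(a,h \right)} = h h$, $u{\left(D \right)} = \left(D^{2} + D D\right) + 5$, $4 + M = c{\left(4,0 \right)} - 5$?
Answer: $\frac{3741}{4} \approx 935.25$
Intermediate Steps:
$c{\left(P,v \right)} = P$
$M = -5$ ($M = -4 + \left(4 - 5\right) = -4 - 1 = -5$)
$u{\left(D \right)} = 5 + 2 D^{2}$ ($u{\left(D \right)} = \left(D^{2} + D^{2}\right) + 5 = 2 D^{2} + 5 = 5 + 2 D^{2}$)
$j{\left(a,h \right)} = \frac{h^{2}}{4}$ ($j{\left(a,h \right)} = \frac{h h}{4} = \frac{h^{2}}{4}$)
$179 + j{\left(5,u{\left(M \right)} \right)} = 179 + \frac{\left(5 + 2 \left(-5\right)^{2}\right)^{2}}{4} = 179 + \frac{\left(5 + 2 \cdot 25\right)^{2}}{4} = 179 + \frac{\left(5 + 50\right)^{2}}{4} = 179 + \frac{55^{2}}{4} = 179 + \frac{1}{4} \cdot 3025 = 179 + \frac{3025}{4} = \frac{3741}{4}$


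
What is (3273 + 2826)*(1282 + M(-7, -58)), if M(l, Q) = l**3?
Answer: 5726961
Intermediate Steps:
(3273 + 2826)*(1282 + M(-7, -58)) = (3273 + 2826)*(1282 + (-7)**3) = 6099*(1282 - 343) = 6099*939 = 5726961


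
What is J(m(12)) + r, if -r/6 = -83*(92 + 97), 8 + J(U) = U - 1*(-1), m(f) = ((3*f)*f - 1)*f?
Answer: 99287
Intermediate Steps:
m(f) = f*(-1 + 3*f²) (m(f) = (3*f² - 1)*f = (-1 + 3*f²)*f = f*(-1 + 3*f²))
J(U) = -7 + U (J(U) = -8 + (U - 1*(-1)) = -8 + (U + 1) = -8 + (1 + U) = -7 + U)
r = 94122 (r = -(-498)*(92 + 97) = -(-498)*189 = -6*(-15687) = 94122)
J(m(12)) + r = (-7 + (-1*12 + 3*12³)) + 94122 = (-7 + (-12 + 3*1728)) + 94122 = (-7 + (-12 + 5184)) + 94122 = (-7 + 5172) + 94122 = 5165 + 94122 = 99287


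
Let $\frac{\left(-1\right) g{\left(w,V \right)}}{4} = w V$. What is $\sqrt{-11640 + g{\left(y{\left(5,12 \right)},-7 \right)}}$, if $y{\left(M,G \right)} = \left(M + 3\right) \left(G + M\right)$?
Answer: $2 i \sqrt{1958} \approx 88.499 i$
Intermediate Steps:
$y{\left(M,G \right)} = \left(3 + M\right) \left(G + M\right)$
$g{\left(w,V \right)} = - 4 V w$ ($g{\left(w,V \right)} = - 4 w V = - 4 V w$)
$\sqrt{-11640 + g{\left(y{\left(5,12 \right)},-7 \right)}} = \sqrt{-11640 - - 28 \left(5^{2} + 3 \cdot 12 + 3 \cdot 5 + 12 \cdot 5\right)} = \sqrt{-11640 - - 28 \left(25 + 36 + 15 + 60\right)} = \sqrt{-11640 - \left(-28\right) 136} = \sqrt{-11640 + 3808} = \sqrt{-7832} = 2 i \sqrt{1958}$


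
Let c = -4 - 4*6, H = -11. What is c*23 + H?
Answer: -655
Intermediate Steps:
c = -28 (c = -4 - 24 = -28)
c*23 + H = -28*23 - 11 = -644 - 11 = -655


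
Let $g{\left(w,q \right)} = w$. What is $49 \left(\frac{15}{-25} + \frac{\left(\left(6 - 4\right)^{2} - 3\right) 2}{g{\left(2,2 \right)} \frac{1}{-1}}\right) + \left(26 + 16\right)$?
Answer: $- \frac{182}{5} \approx -36.4$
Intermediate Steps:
$49 \left(\frac{15}{-25} + \frac{\left(\left(6 - 4\right)^{2} - 3\right) 2}{g{\left(2,2 \right)} \frac{1}{-1}}\right) + \left(26 + 16\right) = 49 \left(\frac{15}{-25} + \frac{\left(\left(6 - 4\right)^{2} - 3\right) 2}{2 \frac{1}{-1}}\right) + \left(26 + 16\right) = 49 \left(15 \left(- \frac{1}{25}\right) + \frac{\left(2^{2} - 3\right) 2}{2 \left(-1\right)}\right) + 42 = 49 \left(- \frac{3}{5} + \frac{\left(4 - 3\right) 2}{-2}\right) + 42 = 49 \left(- \frac{3}{5} + 1 \cdot 2 \left(- \frac{1}{2}\right)\right) + 42 = 49 \left(- \frac{3}{5} + 2 \left(- \frac{1}{2}\right)\right) + 42 = 49 \left(- \frac{3}{5} - 1\right) + 42 = 49 \left(- \frac{8}{5}\right) + 42 = - \frac{392}{5} + 42 = - \frac{182}{5}$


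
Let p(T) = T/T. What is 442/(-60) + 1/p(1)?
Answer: -191/30 ≈ -6.3667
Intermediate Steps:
p(T) = 1
442/(-60) + 1/p(1) = 442/(-60) + 1/1 = 442*(-1/60) + 1*1 = -221/30 + 1 = -191/30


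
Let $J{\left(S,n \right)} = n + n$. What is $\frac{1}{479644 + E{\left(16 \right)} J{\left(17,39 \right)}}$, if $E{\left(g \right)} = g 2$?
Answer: $\frac{1}{482140} \approx 2.0741 \cdot 10^{-6}$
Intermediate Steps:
$J{\left(S,n \right)} = 2 n$
$E{\left(g \right)} = 2 g$
$\frac{1}{479644 + E{\left(16 \right)} J{\left(17,39 \right)}} = \frac{1}{479644 + 2 \cdot 16 \cdot 2 \cdot 39} = \frac{1}{479644 + 32 \cdot 78} = \frac{1}{479644 + 2496} = \frac{1}{482140}$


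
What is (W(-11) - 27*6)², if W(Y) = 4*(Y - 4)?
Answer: 49284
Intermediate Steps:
W(Y) = -16 + 4*Y (W(Y) = 4*(-4 + Y) = -16 + 4*Y)
(W(-11) - 27*6)² = ((-16 + 4*(-11)) - 27*6)² = ((-16 - 44) - 162)² = (-60 - 162)² = (-222)² = 49284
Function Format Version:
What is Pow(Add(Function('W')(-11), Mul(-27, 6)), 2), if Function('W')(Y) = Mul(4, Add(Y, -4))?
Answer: 49284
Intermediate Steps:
Function('W')(Y) = Add(-16, Mul(4, Y)) (Function('W')(Y) = Mul(4, Add(-4, Y)) = Add(-16, Mul(4, Y)))
Pow(Add(Function('W')(-11), Mul(-27, 6)), 2) = Pow(Add(Add(-16, Mul(4, -11)), Mul(-27, 6)), 2) = Pow(Add(Add(-16, -44), -162), 2) = Pow(Add(-60, -162), 2) = Pow(-222, 2) = 49284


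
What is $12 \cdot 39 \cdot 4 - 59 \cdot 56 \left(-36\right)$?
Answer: $120816$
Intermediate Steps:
$12 \cdot 39 \cdot 4 - 59 \cdot 56 \left(-36\right) = 468 \cdot 4 - 3304 \left(-36\right) = 1872 - -118944 = 1872 + 118944 = 120816$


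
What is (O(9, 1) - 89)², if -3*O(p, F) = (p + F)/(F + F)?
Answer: 73984/9 ≈ 8220.4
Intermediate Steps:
O(p, F) = -(F + p)/(6*F) (O(p, F) = -(p + F)/(3*(F + F)) = -(F + p)/(3*(2*F)) = -(F + p)*1/(2*F)/3 = -(F + p)/(6*F))
(O(9, 1) - 89)² = ((⅙)*(-1*1 - 1*9)/1 - 89)² = ((⅙)*1*(-1 - 9) - 89)² = ((⅙)*1*(-10) - 89)² = (-5/3 - 89)² = (-272/3)² = 73984/9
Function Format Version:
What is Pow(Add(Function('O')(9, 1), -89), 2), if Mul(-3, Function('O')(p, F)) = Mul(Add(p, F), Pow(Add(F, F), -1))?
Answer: Rational(73984, 9) ≈ 8220.4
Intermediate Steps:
Function('O')(p, F) = Mul(Rational(-1, 6), Pow(F, -1), Add(F, p)) (Function('O')(p, F) = Mul(Rational(-1, 3), Mul(Add(p, F), Pow(Add(F, F), -1))) = Mul(Rational(-1, 3), Mul(Add(F, p), Pow(Mul(2, F), -1))) = Mul(Rational(-1, 3), Mul(Add(F, p), Mul(Rational(1, 2), Pow(F, -1)))) = Mul(Rational(-1, 3), Mul(Rational(1, 2), Pow(F, -1), Add(F, p))) = Mul(Rational(-1, 6), Pow(F, -1), Add(F, p)))
Pow(Add(Function('O')(9, 1), -89), 2) = Pow(Add(Mul(Rational(1, 6), Pow(1, -1), Add(Mul(-1, 1), Mul(-1, 9))), -89), 2) = Pow(Add(Mul(Rational(1, 6), 1, Add(-1, -9)), -89), 2) = Pow(Add(Mul(Rational(1, 6), 1, -10), -89), 2) = Pow(Add(Rational(-5, 3), -89), 2) = Pow(Rational(-272, 3), 2) = Rational(73984, 9)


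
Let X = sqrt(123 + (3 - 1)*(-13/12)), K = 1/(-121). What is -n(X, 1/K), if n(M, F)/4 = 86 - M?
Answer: -344 + 10*sqrt(174)/3 ≈ -300.03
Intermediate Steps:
K = -1/121 ≈ -0.0082645
X = 5*sqrt(174)/6 (X = sqrt(123 + 2*(-13*1/12)) = sqrt(123 + 2*(-13/12)) = sqrt(123 - 13/6) = sqrt(725/6) = 5*sqrt(174)/6 ≈ 10.992)
n(M, F) = 344 - 4*M (n(M, F) = 4*(86 - M) = 344 - 4*M)
-n(X, 1/K) = -(344 - 10*sqrt(174)/3) = -344 + 10*sqrt(174)/3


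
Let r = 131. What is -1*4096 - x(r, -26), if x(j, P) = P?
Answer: -4070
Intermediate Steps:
-1*4096 - x(r, -26) = -1*4096 - 1*(-26) = -4096 + 26 = -4070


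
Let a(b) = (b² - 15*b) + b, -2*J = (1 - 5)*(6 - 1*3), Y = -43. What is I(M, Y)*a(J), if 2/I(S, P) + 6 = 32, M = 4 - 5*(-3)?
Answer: -48/13 ≈ -3.6923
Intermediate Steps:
M = 19 (M = 4 + 15 = 19)
I(S, P) = 1/13 (I(S, P) = 2/(-6 + 32) = 2/26 = 2*(1/26) = 1/13)
J = 6 (J = -(1 - 5)*(6 - 1*3)/2 = -(-2)*(6 - 3) = -(-2)*3 = -½*(-12) = 6)
a(b) = b² - 14*b
I(M, Y)*a(J) = (6*(-14 + 6))/13 = (6*(-8))/13 = (1/13)*(-48) = -48/13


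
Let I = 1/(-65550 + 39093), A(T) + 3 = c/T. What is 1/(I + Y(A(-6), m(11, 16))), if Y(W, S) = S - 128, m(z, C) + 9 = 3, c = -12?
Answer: -26457/3545239 ≈ -0.0074627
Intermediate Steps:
m(z, C) = -6 (m(z, C) = -9 + 3 = -6)
A(T) = -3 - 12/T
I = -1/26457 (I = 1/(-26457) = -1/26457 ≈ -3.7797e-5)
Y(W, S) = -128 + S
1/(I + Y(A(-6), m(11, 16))) = 1/(-1/26457 + (-128 - 6)) = 1/(-1/26457 - 134) = 1/(-3545239/26457) = -26457/3545239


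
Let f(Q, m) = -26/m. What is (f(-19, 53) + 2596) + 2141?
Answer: 251035/53 ≈ 4736.5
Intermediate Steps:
(f(-19, 53) + 2596) + 2141 = (-26/53 + 2596) + 2141 = 137562/53 + 2141 = 251035/53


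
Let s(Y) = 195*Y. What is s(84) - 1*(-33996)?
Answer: 50376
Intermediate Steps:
s(84) - 1*(-33996) = 195*84 - 1*(-33996) = 16380 + 33996 = 50376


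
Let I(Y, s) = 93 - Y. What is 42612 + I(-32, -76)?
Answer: 42737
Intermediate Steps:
42612 + I(-32, -76) = 42612 + (93 - 1*(-32)) = 42612 + (93 + 32) = 42612 + 125 = 42737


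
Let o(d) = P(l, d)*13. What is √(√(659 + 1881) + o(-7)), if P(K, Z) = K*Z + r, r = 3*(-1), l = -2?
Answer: √(143 + 2*√635) ≈ 13.907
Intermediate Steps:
r = -3
P(K, Z) = -3 + K*Z (P(K, Z) = K*Z - 3 = -3 + K*Z)
o(d) = -39 - 26*d (o(d) = (-3 - 2*d)*13 = -39 - 26*d)
√(√(659 + 1881) + o(-7)) = √(√(659 + 1881) + (-39 - 26*(-7))) = √(√2540 + (-39 + 182)) = √(2*√635 + 143) = √(143 + 2*√635)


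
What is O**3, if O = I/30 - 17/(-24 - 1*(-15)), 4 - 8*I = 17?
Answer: 2305199161/373248000 ≈ 6.1761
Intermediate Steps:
I = -13/8 (I = 1/2 - 1/8*17 = 1/2 - 17/8 = -13/8 ≈ -1.6250)
O = 1321/720 (O = -13/8/30 - 17/(-24 - 1*(-15)) = -13/8*1/30 - 17/(-24 + 15) = -13/240 - 17/(-9) = -13/240 - 17*(-1/9) = -13/240 + 17/9 = 1321/720 ≈ 1.8347)
O**3 = (1321/720)**3 = 2305199161/373248000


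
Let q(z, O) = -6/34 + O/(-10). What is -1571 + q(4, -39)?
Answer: -266437/170 ≈ -1567.3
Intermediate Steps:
q(z, O) = -3/17 - O/10 (q(z, O) = -6*1/34 + O*(-1/10) = -3/17 - O/10)
-1571 + q(4, -39) = -1571 + (-3/17 - 1/10*(-39)) = -1571 + (-3/17 + 39/10) = -1571 + 633/170 = -266437/170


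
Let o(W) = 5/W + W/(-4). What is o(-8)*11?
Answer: 121/8 ≈ 15.125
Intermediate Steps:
o(W) = 5/W - W/4 (o(W) = 5/W + W*(-¼) = 5/W - W/4)
o(-8)*11 = (5/(-8) - ¼*(-8))*11 = (5*(-⅛) + 2)*11 = (-5/8 + 2)*11 = (11/8)*11 = 121/8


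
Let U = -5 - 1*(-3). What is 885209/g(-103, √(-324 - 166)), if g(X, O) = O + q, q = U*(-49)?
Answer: 885209/103 - 885209*I*√10/1442 ≈ 8594.3 - 1941.2*I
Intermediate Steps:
U = -2 (U = -5 + 3 = -2)
q = 98 (q = -2*(-49) = 98)
g(X, O) = 98 + O (g(X, O) = O + 98 = 98 + O)
885209/g(-103, √(-324 - 166)) = 885209/(98 + √(-324 - 166)) = 885209/(98 + √(-490)) = 885209/(98 + 7*I*√10)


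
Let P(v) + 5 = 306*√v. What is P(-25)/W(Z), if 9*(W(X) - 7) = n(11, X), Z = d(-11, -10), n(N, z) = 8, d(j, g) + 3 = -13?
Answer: -45/71 + 13770*I/71 ≈ -0.6338 + 193.94*I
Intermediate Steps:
d(j, g) = -16 (d(j, g) = -3 - 13 = -16)
Z = -16
W(X) = 71/9 (W(X) = 7 + (⅑)*8 = 7 + 8/9 = 71/9)
P(v) = -5 + 306*√v
P(-25)/W(Z) = (-5 + 306*√(-25))/(71/9) = (-5 + 306*(5*I))*(9/71) = (-5 + 1530*I)*(9/71) = -45/71 + 13770*I/71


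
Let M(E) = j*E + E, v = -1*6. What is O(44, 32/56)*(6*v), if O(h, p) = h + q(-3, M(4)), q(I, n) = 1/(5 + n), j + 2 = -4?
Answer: -7908/5 ≈ -1581.6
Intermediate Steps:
j = -6 (j = -2 - 4 = -6)
v = -6
M(E) = -5*E (M(E) = -6*E + E = -5*E)
O(h, p) = -1/15 + h (O(h, p) = h + 1/(5 - 5*4) = h + 1/(5 - 20) = h + 1/(-15) = h - 1/15 = -1/15 + h)
O(44, 32/56)*(6*v) = (-1/15 + 44)*(6*(-6)) = (659/15)*(-36) = -7908/5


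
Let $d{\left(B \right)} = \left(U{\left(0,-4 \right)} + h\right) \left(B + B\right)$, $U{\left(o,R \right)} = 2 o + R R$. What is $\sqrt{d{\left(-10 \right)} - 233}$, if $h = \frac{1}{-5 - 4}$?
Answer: $\frac{i \sqrt{4957}}{3} \approx 23.469 i$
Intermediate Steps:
$h = - \frac{1}{9}$ ($h = \frac{1}{-9} = - \frac{1}{9} \approx -0.11111$)
$U{\left(o,R \right)} = R^{2} + 2 o$ ($U{\left(o,R \right)} = 2 o + R^{2} = R^{2} + 2 o$)
$d{\left(B \right)} = \frac{286 B}{9}$ ($d{\left(B \right)} = \left(\left(\left(-4\right)^{2} + 2 \cdot 0\right) - \frac{1}{9}\right) \left(B + B\right) = \left(\left(16 + 0\right) - \frac{1}{9}\right) 2 B = \left(16 - \frac{1}{9}\right) 2 B = \frac{143 \cdot 2 B}{9} = \frac{286 B}{9}$)
$\sqrt{d{\left(-10 \right)} - 233} = \sqrt{\frac{286}{9} \left(-10\right) - 233} = \sqrt{- \frac{2860}{9} - 233} = \sqrt{- \frac{4957}{9}} = \frac{i \sqrt{4957}}{3}$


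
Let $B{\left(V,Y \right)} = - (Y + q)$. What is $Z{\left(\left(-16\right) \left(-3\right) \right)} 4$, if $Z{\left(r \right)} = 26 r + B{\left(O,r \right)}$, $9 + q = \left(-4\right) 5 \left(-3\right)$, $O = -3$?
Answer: $4596$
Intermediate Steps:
$q = 51$ ($q = -9 + \left(-4\right) 5 \left(-3\right) = -9 - -60 = -9 + 60 = 51$)
$B{\left(V,Y \right)} = -51 - Y$ ($B{\left(V,Y \right)} = - (Y + 51) = - (51 + Y) = -51 - Y$)
$Z{\left(r \right)} = -51 + 25 r$ ($Z{\left(r \right)} = 26 r - \left(51 + r\right) = -51 + 25 r$)
$Z{\left(\left(-16\right) \left(-3\right) \right)} 4 = \left(-51 + 25 \left(\left(-16\right) \left(-3\right)\right)\right) 4 = \left(-51 + 25 \cdot 48\right) 4 = \left(-51 + 1200\right) 4 = 1149 \cdot 4 = 4596$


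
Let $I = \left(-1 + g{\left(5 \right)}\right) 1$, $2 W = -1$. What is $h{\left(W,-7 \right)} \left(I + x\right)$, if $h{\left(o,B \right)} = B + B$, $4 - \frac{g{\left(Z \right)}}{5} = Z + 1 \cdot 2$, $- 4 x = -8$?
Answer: $196$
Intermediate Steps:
$W = - \frac{1}{2}$ ($W = \frac{1}{2} \left(-1\right) = - \frac{1}{2} \approx -0.5$)
$x = 2$ ($x = \left(- \frac{1}{4}\right) \left(-8\right) = 2$)
$g{\left(Z \right)} = 10 - 5 Z$ ($g{\left(Z \right)} = 20 - 5 \left(Z + 1 \cdot 2\right) = 20 - 5 \left(Z + 2\right) = 20 - 5 \left(2 + Z\right) = 20 - \left(10 + 5 Z\right) = 10 - 5 Z$)
$h{\left(o,B \right)} = 2 B$
$I = -16$ ($I = \left(-1 + \left(10 - 25\right)\right) 1 = \left(-1 - 15\right) 1 = \left(-16\right) 1 = -16$)
$h{\left(W,-7 \right)} \left(I + x\right) = 2 \left(-7\right) \left(-16 + 2\right) = \left(-14\right) \left(-14\right) = 196$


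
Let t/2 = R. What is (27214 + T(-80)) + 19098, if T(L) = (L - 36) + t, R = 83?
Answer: 46362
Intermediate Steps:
t = 166 (t = 2*83 = 166)
T(L) = 130 + L (T(L) = (L - 36) + 166 = (-36 + L) + 166 = 130 + L)
(27214 + T(-80)) + 19098 = (27214 + (130 - 80)) + 19098 = (27214 + 50) + 19098 = 27264 + 19098 = 46362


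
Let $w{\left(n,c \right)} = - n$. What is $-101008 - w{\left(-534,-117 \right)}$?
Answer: $-101542$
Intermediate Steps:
$-101008 - w{\left(-534,-117 \right)} = -101008 - \left(-1\right) \left(-534\right) = -101008 - 534 = -101542$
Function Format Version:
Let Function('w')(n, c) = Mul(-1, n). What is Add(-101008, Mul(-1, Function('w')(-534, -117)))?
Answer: -101542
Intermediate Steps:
Add(-101008, Mul(-1, Function('w')(-534, -117))) = Add(-101008, Mul(-1, Mul(-1, -534))) = Add(-101008, Mul(-1, 534)) = Add(-101008, -534) = -101542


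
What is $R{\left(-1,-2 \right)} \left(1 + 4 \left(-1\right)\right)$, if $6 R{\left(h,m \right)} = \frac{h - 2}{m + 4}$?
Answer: $\frac{3}{4} \approx 0.75$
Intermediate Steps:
$R{\left(h,m \right)} = \frac{-2 + h}{6 \left(4 + m\right)}$ ($R{\left(h,m \right)} = \frac{\left(h - 2\right) \frac{1}{m + 4}}{6} = \frac{\left(-2 + h\right) \frac{1}{4 + m}}{6} = \frac{\frac{1}{4 + m} \left(-2 + h\right)}{6} = \frac{-2 + h}{6 \left(4 + m\right)}$)
$R{\left(-1,-2 \right)} \left(1 + 4 \left(-1\right)\right) = \frac{-2 - 1}{6 \left(4 - 2\right)} \left(1 + 4 \left(-1\right)\right) = \frac{1}{6} \cdot \frac{1}{2} \left(-3\right) \left(1 - 4\right) = \frac{1}{6} \cdot \frac{1}{2} \left(-3\right) \left(-3\right) = \left(- \frac{1}{4}\right) \left(-3\right) = \frac{3}{4}$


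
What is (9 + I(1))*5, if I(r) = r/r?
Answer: 50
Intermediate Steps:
I(r) = 1
(9 + I(1))*5 = (9 + 1)*5 = 10*5 = 50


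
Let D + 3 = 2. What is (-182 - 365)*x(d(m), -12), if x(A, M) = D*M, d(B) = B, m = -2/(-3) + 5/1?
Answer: -6564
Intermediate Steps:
D = -1 (D = -3 + 2 = -1)
m = 17/3 (m = -2*(-⅓) + 5*1 = ⅔ + 5 = 17/3 ≈ 5.6667)
x(A, M) = -M
(-182 - 365)*x(d(m), -12) = (-182 - 365)*(-1*(-12)) = -547*12 = -6564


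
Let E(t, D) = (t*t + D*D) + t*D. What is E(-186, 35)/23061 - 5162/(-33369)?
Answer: 365706547/256507503 ≈ 1.4257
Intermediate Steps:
E(t, D) = D**2 + t**2 + D*t (E(t, D) = (t**2 + D**2) + D*t = (D**2 + t**2) + D*t = D**2 + t**2 + D*t)
E(-186, 35)/23061 - 5162/(-33369) = (35**2 + (-186)**2 + 35*(-186))/23061 - 5162/(-33369) = (1225 + 34596 - 6510)*(1/23061) - 5162*(-1/33369) = 29311*(1/23061) + 5162/33369 = 29311/23061 + 5162/33369 = 365706547/256507503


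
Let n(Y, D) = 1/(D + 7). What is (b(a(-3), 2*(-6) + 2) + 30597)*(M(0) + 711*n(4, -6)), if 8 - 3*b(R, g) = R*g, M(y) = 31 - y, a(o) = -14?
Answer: 22670326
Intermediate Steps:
n(Y, D) = 1/(7 + D)
b(R, g) = 8/3 - R*g/3
(b(a(-3), 2*(-6) + 2) + 30597)*(M(0) + 711*n(4, -6)) = ((8/3 - ⅓*(-14)*(2*(-6) + 2)) + 30597)*((31 - 1*0) + 711/(7 - 6)) = ((8/3 - ⅓*(-14)*(-12 + 2)) + 30597)*((31 + 0) + 711/1) = ((8/3 - ⅓*(-14)*(-10)) + 30597)*(31 + 711*1) = ((8/3 - 140/3) + 30597)*(31 + 711) = (-44 + 30597)*742 = 30553*742 = 22670326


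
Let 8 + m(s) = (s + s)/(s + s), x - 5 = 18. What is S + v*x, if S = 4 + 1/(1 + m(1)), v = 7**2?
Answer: 6785/6 ≈ 1130.8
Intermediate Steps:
x = 23 (x = 5 + 18 = 23)
m(s) = -7 (m(s) = -8 + (s + s)/(s + s) = -8 + (2*s)/((2*s)) = -8 + (2*s)*(1/(2*s)) = -8 + 1 = -7)
v = 49
S = 23/6 (S = 4 + 1/(1 - 7) = 4 + 1/(-6) = 4 + 1*(-1/6) = 4 - 1/6 = 23/6 ≈ 3.8333)
S + v*x = 23/6 + 49*23 = 23/6 + 1127 = 6785/6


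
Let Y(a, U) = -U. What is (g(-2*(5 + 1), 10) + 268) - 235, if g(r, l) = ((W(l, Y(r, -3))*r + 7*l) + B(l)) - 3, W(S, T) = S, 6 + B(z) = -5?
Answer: -31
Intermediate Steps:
B(z) = -11 (B(z) = -6 - 5 = -11)
g(r, l) = -14 + 7*l + l*r (g(r, l) = ((l*r + 7*l) - 11) - 3 = ((7*l + l*r) - 11) - 3 = (-11 + 7*l + l*r) - 3 = -14 + 7*l + l*r)
(g(-2*(5 + 1), 10) + 268) - 235 = ((-14 + 7*10 + 10*(-2*(5 + 1))) + 268) - 235 = ((-14 + 70 + 10*(-2*6)) + 268) - 235 = ((-14 + 70 + 10*(-12)) + 268) - 235 = ((-14 + 70 - 120) + 268) - 235 = (-64 + 268) - 235 = 204 - 235 = -31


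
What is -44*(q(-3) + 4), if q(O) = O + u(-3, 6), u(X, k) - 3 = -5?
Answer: 44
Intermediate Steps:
u(X, k) = -2 (u(X, k) = 3 - 5 = -2)
q(O) = -2 + O (q(O) = O - 2 = -2 + O)
-44*(q(-3) + 4) = -44*((-2 - 3) + 4) = -44*(-5 + 4) = -44*(-1) = 44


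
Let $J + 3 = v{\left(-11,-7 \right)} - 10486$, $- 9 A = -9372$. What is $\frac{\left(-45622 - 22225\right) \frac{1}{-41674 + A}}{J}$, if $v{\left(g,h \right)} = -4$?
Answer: $- \frac{203541}{1279075714} \approx -0.00015913$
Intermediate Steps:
$A = \frac{3124}{3}$ ($A = \left(- \frac{1}{9}\right) \left(-9372\right) = \frac{3124}{3} \approx 1041.3$)
$J = -10493$ ($J = -3 - 10490 = -10493$)
$\frac{\left(-45622 - 22225\right) \frac{1}{-41674 + A}}{J} = \frac{\left(-45622 - 22225\right) \frac{1}{-41674 + \frac{3124}{3}}}{-10493} = - \frac{67847}{- \frac{121898}{3}} \left(- \frac{1}{10493}\right) = \left(-67847\right) \left(- \frac{3}{121898}\right) \left(- \frac{1}{10493}\right) = \frac{203541}{121898} \left(- \frac{1}{10493}\right) = - \frac{203541}{1279075714}$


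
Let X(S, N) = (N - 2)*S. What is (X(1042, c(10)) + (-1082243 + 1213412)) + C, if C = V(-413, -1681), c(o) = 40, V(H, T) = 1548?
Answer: 172313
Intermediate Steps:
C = 1548
X(S, N) = S*(-2 + N) (X(S, N) = (-2 + N)*S = S*(-2 + N))
(X(1042, c(10)) + (-1082243 + 1213412)) + C = (1042*(-2 + 40) + (-1082243 + 1213412)) + 1548 = (1042*38 + 131169) + 1548 = (39596 + 131169) + 1548 = 170765 + 1548 = 172313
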